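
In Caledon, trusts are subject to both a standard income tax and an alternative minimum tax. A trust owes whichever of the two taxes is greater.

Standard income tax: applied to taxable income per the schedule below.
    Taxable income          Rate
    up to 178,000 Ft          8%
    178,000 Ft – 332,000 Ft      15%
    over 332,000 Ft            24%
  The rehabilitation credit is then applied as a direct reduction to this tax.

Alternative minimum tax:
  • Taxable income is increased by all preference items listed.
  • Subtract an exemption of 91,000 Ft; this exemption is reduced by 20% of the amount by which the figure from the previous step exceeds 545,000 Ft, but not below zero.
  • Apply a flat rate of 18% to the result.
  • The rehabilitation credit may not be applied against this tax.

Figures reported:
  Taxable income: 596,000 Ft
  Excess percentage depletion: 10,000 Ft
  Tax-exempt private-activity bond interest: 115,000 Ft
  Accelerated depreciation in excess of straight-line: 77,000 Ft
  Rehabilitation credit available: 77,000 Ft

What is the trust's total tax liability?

136,368 Ft

Standard income tax:
  178,000 Ft × 8% = 14,240 Ft
  154,000 Ft × 15% = 23,100 Ft
  264,000 Ft × 24% = 63,360 Ft
  → 100,700 Ft
  Less rehabilitation credit 77,000 Ft → 23,700 Ft

Alternative minimum tax:
  Adjusted income: 596,000 Ft + 10,000 Ft + 115,000 Ft + 77,000 Ft = 798,000 Ft
  Exemption: 91,000 Ft − 20% × (798,000 Ft − 545,000 Ft) = 91,000 Ft − 50,600 Ft = 40,400 Ft
  Base: 798,000 Ft − 40,400 Ft = 757,600 Ft
  757,600 Ft × 18% = 136,368 Ft

136,368 Ft > 23,700 Ft, so the alternative minimum tax is the binding amount.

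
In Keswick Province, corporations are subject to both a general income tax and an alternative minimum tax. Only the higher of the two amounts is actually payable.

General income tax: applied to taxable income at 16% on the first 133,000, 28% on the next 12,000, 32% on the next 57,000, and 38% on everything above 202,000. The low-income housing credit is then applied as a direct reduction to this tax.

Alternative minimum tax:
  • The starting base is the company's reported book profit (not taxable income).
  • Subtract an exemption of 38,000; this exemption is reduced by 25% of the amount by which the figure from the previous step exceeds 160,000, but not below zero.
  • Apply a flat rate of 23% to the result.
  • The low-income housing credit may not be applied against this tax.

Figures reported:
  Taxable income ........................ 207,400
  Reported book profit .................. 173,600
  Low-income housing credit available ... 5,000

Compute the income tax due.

39,932

Alternative minimum tax:
  Base (reported book profit): 173,600
  Exemption: 38,000 − 25% × (173,600 − 160,000) = 38,000 − 3,400 = 34,600
  Base: 173,600 − 34,600 = 139,000
  139,000 × 23% = 31,970

General income tax:
  133,000 × 16% = 21,280
  12,000 × 28% = 3,360
  57,000 × 32% = 18,240
  5,400 × 38% = 2,052
  → 44,932
  Less low-income housing credit 5,000 → 39,932

39,932 > 31,970, so the general income tax governs.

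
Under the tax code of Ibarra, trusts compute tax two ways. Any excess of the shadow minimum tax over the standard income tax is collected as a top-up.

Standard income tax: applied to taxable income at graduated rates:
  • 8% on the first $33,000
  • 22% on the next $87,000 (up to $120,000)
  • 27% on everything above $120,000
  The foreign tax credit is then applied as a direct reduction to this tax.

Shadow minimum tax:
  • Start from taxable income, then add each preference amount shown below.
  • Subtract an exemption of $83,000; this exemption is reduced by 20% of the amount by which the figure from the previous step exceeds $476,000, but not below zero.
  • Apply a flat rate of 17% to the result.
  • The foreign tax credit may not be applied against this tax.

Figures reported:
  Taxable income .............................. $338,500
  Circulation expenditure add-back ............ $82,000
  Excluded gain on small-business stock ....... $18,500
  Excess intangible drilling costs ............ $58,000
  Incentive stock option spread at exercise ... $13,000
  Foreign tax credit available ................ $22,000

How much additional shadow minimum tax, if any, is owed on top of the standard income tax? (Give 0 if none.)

$14,971

Standard income tax:
  $33,000 × 8% = $2,640
  $87,000 × 22% = $19,140
  $218,500 × 27% = $58,995
  → $80,775
  Less foreign tax credit $22,000 → $58,775

Shadow minimum tax:
  Adjusted income: $338,500 + $82,000 + $18,500 + $58,000 + $13,000 = $510,000
  Exemption: $83,000 − 20% × ($510,000 − $476,000) = $83,000 − $6,800 = $76,200
  Base: $510,000 − $76,200 = $433,800
  $433,800 × 17% = $73,746

Excess of shadow minimum tax over standard income tax: $73,746 − $58,775 = $14,971.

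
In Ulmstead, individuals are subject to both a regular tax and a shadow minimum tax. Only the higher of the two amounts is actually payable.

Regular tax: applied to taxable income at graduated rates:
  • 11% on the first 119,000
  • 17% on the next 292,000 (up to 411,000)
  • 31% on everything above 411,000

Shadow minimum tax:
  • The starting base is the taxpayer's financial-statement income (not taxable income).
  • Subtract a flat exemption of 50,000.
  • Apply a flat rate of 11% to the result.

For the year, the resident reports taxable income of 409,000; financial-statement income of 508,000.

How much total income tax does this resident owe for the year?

Shadow minimum tax:
  Base (financial-statement income): 508,000
  Less exemption 50,000 → base 458,000
  458,000 × 11% = 50,380

Regular tax:
  119,000 × 11% = 13,090
  290,000 × 17% = 49,300
  → 62,390

62,390 > 50,380, so the regular tax governs.

62,390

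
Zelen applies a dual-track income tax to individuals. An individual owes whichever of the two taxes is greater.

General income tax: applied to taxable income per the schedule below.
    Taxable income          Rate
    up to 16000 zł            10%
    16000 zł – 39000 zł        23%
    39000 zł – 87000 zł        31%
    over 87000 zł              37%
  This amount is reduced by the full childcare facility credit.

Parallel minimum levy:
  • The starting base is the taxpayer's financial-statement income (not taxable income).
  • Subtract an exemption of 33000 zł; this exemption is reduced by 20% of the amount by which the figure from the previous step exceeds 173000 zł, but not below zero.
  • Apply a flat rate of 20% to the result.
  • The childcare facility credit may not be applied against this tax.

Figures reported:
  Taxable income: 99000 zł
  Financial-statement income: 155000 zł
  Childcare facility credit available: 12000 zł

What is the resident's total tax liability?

Parallel minimum levy:
  Base (financial-statement income): 155000 zł
  Exemption: 155000 zł ≤ 173000 zł, so full 33000 zł applies
  Base: 155000 zł − 33000 zł = 122000 zł
  122000 zł × 20% = 24400 zł

General income tax:
  16000 zł × 10% = 1600 zł
  23000 zł × 23% = 5290 zł
  48000 zł × 31% = 14880 zł
  12000 zł × 37% = 4440 zł
  → 26210 zł
  Less childcare facility credit 12000 zł → 14210 zł

24400 zł > 14210 zł, so the parallel minimum levy is the binding amount.

24400 zł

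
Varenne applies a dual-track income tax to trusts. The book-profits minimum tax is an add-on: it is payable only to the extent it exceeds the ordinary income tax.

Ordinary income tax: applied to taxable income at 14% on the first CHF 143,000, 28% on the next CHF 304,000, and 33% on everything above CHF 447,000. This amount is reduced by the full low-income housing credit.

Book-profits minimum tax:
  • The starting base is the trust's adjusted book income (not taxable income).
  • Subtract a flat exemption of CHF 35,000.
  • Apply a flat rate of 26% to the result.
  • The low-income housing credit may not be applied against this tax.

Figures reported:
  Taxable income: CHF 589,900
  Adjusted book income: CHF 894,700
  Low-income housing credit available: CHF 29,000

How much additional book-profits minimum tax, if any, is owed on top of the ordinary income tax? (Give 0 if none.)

Book-profits minimum tax:
  Base (adjusted book income): CHF 894,700
  Less exemption CHF 35,000 → base CHF 859,700
  CHF 859,700 × 26% = CHF 223,522

Ordinary income tax:
  CHF 143,000 × 14% = CHF 20,020
  CHF 304,000 × 28% = CHF 85,120
  CHF 142,900 × 33% = CHF 47,157
  → CHF 152,297
  Less low-income housing credit CHF 29,000 → CHF 123,297

Excess of book-profits minimum tax over ordinary income tax: CHF 223,522 − CHF 123,297 = CHF 100,225.

CHF 100,225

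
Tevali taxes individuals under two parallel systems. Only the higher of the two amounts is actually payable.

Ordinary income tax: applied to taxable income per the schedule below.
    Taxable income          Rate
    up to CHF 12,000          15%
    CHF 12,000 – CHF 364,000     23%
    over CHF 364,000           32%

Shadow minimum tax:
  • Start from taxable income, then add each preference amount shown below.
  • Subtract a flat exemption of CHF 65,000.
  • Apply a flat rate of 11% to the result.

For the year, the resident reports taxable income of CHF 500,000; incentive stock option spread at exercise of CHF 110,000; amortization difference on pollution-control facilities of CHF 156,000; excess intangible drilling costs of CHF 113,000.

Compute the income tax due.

Ordinary income tax:
  CHF 12,000 × 15% = CHF 1,800
  CHF 352,000 × 23% = CHF 80,960
  CHF 136,000 × 32% = CHF 43,520
  → CHF 126,280

Shadow minimum tax:
  Adjusted income: CHF 500,000 + CHF 110,000 + CHF 156,000 + CHF 113,000 = CHF 879,000
  Less exemption CHF 65,000 → base CHF 814,000
  CHF 814,000 × 11% = CHF 89,540

CHF 126,280 > CHF 89,540, so the ordinary income tax governs.

CHF 126,280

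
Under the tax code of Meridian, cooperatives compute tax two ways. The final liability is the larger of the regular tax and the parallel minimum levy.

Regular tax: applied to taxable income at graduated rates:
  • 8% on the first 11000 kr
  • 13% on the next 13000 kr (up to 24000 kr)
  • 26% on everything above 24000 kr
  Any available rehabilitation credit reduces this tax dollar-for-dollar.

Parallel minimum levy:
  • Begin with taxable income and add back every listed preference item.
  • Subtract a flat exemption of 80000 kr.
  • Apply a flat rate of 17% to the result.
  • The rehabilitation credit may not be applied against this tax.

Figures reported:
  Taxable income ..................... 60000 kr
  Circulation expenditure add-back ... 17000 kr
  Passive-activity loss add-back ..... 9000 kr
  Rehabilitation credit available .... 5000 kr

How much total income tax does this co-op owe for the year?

Parallel minimum levy:
  Adjusted income: 60000 kr + 17000 kr + 9000 kr = 86000 kr
  Less exemption 80000 kr → base 6000 kr
  6000 kr × 17% = 1020 kr

Regular tax:
  11000 kr × 8% = 880 kr
  13000 kr × 13% = 1690 kr
  36000 kr × 26% = 9360 kr
  → 11930 kr
  Less rehabilitation credit 5000 kr → 6930 kr

6930 kr > 1020 kr, so the regular tax governs.

6930 kr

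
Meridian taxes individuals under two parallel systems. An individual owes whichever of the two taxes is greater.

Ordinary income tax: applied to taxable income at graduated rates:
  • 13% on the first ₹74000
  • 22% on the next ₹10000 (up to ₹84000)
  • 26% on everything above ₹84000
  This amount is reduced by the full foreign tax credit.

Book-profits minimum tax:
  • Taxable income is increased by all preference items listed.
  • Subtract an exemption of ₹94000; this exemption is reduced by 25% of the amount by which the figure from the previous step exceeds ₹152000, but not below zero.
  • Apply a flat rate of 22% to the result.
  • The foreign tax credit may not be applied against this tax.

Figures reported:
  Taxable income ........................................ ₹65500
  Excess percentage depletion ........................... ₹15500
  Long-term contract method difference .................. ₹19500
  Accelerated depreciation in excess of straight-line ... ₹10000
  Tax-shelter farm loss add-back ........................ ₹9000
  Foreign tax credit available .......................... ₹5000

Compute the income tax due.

₹5610

Book-profits minimum tax:
  Adjusted income: ₹65500 + ₹15500 + ₹19500 + ₹10000 + ₹9000 = ₹119500
  Exemption: ₹119500 ≤ ₹152000, so full ₹94000 applies
  Base: ₹119500 − ₹94000 = ₹25500
  ₹25500 × 22% = ₹5610

Ordinary income tax:
  ₹65500 × 13% = ₹8515
  Less foreign tax credit ₹5000 → ₹3515

₹5610 > ₹3515, so the book-profits minimum tax is the binding amount.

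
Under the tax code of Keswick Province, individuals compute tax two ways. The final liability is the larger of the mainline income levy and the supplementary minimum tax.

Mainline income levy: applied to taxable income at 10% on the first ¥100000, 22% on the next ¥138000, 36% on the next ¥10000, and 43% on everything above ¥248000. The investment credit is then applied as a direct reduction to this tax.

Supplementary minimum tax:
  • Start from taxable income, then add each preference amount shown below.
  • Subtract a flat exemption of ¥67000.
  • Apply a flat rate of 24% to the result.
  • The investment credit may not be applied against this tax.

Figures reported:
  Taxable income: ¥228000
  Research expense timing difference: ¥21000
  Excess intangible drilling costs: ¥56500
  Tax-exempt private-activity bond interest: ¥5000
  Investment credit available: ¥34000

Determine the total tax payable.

Supplementary minimum tax:
  Adjusted income: ¥228000 + ¥21000 + ¥56500 + ¥5000 = ¥310500
  Less exemption ¥67000 → base ¥243500
  ¥243500 × 24% = ¥58440

Mainline income levy:
  ¥100000 × 10% = ¥10000
  ¥128000 × 22% = ¥28160
  → ¥38160
  Less investment credit ¥34000 → ¥4160

¥58440 > ¥4160, so the supplementary minimum tax is the binding amount.

¥58440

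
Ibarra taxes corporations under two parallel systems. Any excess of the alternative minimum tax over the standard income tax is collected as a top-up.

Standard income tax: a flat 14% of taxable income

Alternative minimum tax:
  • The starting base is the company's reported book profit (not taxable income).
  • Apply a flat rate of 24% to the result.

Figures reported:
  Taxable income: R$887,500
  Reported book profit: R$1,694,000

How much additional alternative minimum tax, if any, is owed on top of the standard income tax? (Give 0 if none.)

Standard income tax:
  R$887,500 × 14% = R$124,250

Alternative minimum tax:
  Base (reported book profit): R$1,694,000
  R$1,694,000 × 24% = R$406,560

Excess of alternative minimum tax over standard income tax: R$406,560 − R$124,250 = R$282,310.

R$282,310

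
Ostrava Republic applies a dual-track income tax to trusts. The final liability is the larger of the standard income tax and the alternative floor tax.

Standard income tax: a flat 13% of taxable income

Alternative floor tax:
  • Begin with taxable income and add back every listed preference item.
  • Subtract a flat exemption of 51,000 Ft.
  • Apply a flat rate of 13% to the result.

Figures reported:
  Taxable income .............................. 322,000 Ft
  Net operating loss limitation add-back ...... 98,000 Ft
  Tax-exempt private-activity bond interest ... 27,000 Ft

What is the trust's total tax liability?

Standard income tax:
  322,000 Ft × 13% = 41,860 Ft

Alternative floor tax:
  Adjusted income: 322,000 Ft + 98,000 Ft + 27,000 Ft = 447,000 Ft
  Less exemption 51,000 Ft → base 396,000 Ft
  396,000 Ft × 13% = 51,480 Ft

51,480 Ft > 41,860 Ft, so the alternative floor tax is the binding amount.

51,480 Ft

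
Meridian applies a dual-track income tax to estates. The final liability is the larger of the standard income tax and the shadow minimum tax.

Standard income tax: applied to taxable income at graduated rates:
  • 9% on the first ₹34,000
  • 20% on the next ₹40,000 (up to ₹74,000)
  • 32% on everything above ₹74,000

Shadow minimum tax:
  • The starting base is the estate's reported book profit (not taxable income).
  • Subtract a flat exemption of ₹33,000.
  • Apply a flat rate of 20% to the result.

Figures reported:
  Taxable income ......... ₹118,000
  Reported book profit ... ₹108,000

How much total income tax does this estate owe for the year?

Shadow minimum tax:
  Base (reported book profit): ₹108,000
  Less exemption ₹33,000 → base ₹75,000
  ₹75,000 × 20% = ₹15,000

Standard income tax:
  ₹34,000 × 9% = ₹3,060
  ₹40,000 × 20% = ₹8,000
  ₹44,000 × 32% = ₹14,080
  → ₹25,140

₹25,140 > ₹15,000, so the standard income tax governs.

₹25,140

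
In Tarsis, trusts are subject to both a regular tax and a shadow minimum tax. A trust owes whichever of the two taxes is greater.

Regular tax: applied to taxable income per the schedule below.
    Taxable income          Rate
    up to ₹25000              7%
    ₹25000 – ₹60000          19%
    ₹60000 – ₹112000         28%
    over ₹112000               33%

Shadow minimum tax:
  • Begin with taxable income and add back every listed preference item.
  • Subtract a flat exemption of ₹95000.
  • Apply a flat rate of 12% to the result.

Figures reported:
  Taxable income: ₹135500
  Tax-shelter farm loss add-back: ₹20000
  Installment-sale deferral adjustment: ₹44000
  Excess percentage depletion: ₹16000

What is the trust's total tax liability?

₹30715

Shadow minimum tax:
  Adjusted income: ₹135500 + ₹20000 + ₹44000 + ₹16000 = ₹215500
  Less exemption ₹95000 → base ₹120500
  ₹120500 × 12% = ₹14460

Regular tax:
  ₹25000 × 7% = ₹1750
  ₹35000 × 19% = ₹6650
  ₹52000 × 28% = ₹14560
  ₹23500 × 33% = ₹7755
  → ₹30715

₹30715 > ₹14460, so the regular tax governs.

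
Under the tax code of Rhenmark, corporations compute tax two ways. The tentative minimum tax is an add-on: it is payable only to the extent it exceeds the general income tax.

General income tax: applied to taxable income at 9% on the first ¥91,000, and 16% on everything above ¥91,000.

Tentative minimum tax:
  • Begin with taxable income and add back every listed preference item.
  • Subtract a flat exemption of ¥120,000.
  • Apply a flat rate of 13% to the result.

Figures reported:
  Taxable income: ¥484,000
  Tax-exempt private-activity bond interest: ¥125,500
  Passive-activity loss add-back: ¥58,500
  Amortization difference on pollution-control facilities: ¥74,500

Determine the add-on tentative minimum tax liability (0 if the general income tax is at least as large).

¥9,855

Tentative minimum tax:
  Adjusted income: ¥484,000 + ¥125,500 + ¥58,500 + ¥74,500 = ¥742,500
  Less exemption ¥120,000 → base ¥622,500
  ¥622,500 × 13% = ¥80,925

General income tax:
  ¥91,000 × 9% = ¥8,190
  ¥393,000 × 16% = ¥62,880
  → ¥71,070

Excess of tentative minimum tax over general income tax: ¥80,925 − ¥71,070 = ¥9,855.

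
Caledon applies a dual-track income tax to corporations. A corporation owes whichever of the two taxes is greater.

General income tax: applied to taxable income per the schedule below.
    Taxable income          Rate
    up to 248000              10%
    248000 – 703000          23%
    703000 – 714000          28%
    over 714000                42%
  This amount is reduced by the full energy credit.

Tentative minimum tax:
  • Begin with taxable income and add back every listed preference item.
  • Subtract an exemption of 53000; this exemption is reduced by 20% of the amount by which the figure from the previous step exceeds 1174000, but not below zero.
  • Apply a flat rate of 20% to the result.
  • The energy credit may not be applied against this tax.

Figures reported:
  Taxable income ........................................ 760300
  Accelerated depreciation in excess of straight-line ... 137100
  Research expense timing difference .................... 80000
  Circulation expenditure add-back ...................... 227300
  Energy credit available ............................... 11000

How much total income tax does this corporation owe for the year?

231568

Tentative minimum tax:
  Adjusted income: 760300 + 137100 + 80000 + 227300 = 1204700
  Exemption: 53000 − 20% × (1204700 − 1174000) = 53000 − 6140 = 46860
  Base: 1204700 − 46860 = 1157840
  1157840 × 20% = 231568

General income tax:
  248000 × 10% = 24800
  455000 × 23% = 104650
  11000 × 28% = 3080
  46300 × 42% = 19446
  → 151976
  Less energy credit 11000 → 140976

231568 > 140976, so the tentative minimum tax is the binding amount.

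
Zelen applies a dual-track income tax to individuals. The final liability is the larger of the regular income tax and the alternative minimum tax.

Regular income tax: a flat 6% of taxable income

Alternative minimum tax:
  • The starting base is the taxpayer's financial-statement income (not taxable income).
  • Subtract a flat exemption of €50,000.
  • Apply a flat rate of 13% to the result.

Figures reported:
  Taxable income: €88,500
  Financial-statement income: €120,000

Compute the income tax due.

Alternative minimum tax:
  Base (financial-statement income): €120,000
  Less exemption €50,000 → base €70,000
  €70,000 × 13% = €9,100

Regular income tax:
  €88,500 × 6% = €5,310

€9,100 > €5,310, so the alternative minimum tax is the binding amount.

€9,100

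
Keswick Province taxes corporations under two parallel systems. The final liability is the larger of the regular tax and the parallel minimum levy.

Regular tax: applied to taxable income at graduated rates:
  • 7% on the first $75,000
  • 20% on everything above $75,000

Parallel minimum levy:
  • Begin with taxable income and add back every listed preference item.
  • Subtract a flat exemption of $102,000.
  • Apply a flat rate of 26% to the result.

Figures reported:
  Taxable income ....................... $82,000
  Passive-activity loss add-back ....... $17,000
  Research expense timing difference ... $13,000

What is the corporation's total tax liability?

Parallel minimum levy:
  Adjusted income: $82,000 + $17,000 + $13,000 = $112,000
  Less exemption $102,000 → base $10,000
  $10,000 × 26% = $2,600

Regular tax:
  $75,000 × 7% = $5,250
  $7,000 × 20% = $1,400
  → $6,650

$6,650 > $2,600, so the regular tax governs.

$6,650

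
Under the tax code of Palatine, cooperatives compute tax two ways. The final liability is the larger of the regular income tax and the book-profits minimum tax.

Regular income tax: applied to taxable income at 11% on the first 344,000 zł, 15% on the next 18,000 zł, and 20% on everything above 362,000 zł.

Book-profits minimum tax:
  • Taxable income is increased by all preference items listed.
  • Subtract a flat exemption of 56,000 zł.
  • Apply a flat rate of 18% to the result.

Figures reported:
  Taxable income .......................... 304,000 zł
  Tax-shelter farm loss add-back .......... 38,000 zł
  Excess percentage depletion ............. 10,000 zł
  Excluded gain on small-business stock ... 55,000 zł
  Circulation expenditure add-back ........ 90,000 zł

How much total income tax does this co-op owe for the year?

Book-profits minimum tax:
  Adjusted income: 304,000 zł + 38,000 zł + 10,000 zł + 55,000 zł + 90,000 zł = 497,000 zł
  Less exemption 56,000 zł → base 441,000 zł
  441,000 zł × 18% = 79,380 zł

Regular income tax:
  304,000 zł × 11% = 33,440 zł

79,380 zł > 33,440 zł, so the book-profits minimum tax is the binding amount.

79,380 zł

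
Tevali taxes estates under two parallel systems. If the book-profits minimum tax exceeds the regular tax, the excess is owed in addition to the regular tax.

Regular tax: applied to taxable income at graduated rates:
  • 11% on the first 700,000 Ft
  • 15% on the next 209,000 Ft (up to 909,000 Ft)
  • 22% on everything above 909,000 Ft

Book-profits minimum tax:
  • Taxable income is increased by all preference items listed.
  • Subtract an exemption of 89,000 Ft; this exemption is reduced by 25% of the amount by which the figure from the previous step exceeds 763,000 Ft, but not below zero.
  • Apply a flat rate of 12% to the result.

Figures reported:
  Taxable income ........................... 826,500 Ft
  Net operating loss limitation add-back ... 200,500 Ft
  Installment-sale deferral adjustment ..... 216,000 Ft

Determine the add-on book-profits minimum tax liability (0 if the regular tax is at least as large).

Book-profits minimum tax:
  Adjusted income: 826,500 Ft + 200,500 Ft + 216,000 Ft = 1,243,000 Ft
  Exemption: 25% × (1,243,000 Ft − 763,000 Ft) = 120,000 Ft ≥ 89,000 Ft, so the exemption is fully phased out
  Base: 1,243,000 Ft − 0 Ft = 1,243,000 Ft
  1,243,000 Ft × 12% = 149,160 Ft

Regular tax:
  700,000 Ft × 11% = 77,000 Ft
  126,500 Ft × 15% = 18,975 Ft
  → 95,975 Ft

Excess of book-profits minimum tax over regular tax: 149,160 Ft − 95,975 Ft = 53,185 Ft.

53,185 Ft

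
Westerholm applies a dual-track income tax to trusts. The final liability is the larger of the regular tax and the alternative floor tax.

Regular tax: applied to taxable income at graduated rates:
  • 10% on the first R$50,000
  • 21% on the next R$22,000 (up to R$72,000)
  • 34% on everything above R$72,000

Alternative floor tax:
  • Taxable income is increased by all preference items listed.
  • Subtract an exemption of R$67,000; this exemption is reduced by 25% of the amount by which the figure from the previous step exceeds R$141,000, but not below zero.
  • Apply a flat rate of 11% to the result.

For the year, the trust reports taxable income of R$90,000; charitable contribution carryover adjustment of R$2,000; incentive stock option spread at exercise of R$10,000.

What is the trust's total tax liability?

Alternative floor tax:
  Adjusted income: R$90,000 + R$2,000 + R$10,000 = R$102,000
  Exemption: R$102,000 ≤ R$141,000, so full R$67,000 applies
  Base: R$102,000 − R$67,000 = R$35,000
  R$35,000 × 11% = R$3,850

Regular tax:
  R$50,000 × 10% = R$5,000
  R$22,000 × 21% = R$4,620
  R$18,000 × 34% = R$6,120
  → R$15,740

R$15,740 > R$3,850, so the regular tax governs.

R$15,740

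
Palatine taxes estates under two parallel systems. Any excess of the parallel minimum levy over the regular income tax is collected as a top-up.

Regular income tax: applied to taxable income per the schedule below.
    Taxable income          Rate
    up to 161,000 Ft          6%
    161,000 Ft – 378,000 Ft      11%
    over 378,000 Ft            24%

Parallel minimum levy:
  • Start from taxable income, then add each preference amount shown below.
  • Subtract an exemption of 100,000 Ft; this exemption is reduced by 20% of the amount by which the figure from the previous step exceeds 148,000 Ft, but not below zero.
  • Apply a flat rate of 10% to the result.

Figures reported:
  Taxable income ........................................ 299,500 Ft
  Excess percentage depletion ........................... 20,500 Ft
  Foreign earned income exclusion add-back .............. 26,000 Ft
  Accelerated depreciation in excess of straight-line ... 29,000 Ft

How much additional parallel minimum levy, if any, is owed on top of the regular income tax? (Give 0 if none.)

Regular income tax:
  161,000 Ft × 6% = 9,660 Ft
  138,500 Ft × 11% = 15,235 Ft
  → 24,895 Ft

Parallel minimum levy:
  Adjusted income: 299,500 Ft + 20,500 Ft + 26,000 Ft + 29,000 Ft = 375,000 Ft
  Exemption: 100,000 Ft − 20% × (375,000 Ft − 148,000 Ft) = 100,000 Ft − 45,400 Ft = 54,600 Ft
  Base: 375,000 Ft − 54,600 Ft = 320,400 Ft
  320,400 Ft × 10% = 32,040 Ft

Excess of parallel minimum levy over regular income tax: 32,040 Ft − 24,895 Ft = 7,145 Ft.

7,145 Ft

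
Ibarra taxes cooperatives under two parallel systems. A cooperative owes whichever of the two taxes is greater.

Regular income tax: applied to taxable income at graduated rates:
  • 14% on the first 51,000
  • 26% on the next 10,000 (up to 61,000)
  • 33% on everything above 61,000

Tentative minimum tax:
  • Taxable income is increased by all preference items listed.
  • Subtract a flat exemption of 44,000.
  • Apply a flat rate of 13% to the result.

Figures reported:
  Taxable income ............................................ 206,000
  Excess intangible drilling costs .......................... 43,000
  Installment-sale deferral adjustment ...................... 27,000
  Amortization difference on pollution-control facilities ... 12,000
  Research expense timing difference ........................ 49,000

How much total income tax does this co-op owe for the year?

Regular income tax:
  51,000 × 14% = 7,140
  10,000 × 26% = 2,600
  145,000 × 33% = 47,850
  → 57,590

Tentative minimum tax:
  Adjusted income: 206,000 + 43,000 + 27,000 + 12,000 + 49,000 = 337,000
  Less exemption 44,000 → base 293,000
  293,000 × 13% = 38,090

57,590 > 38,090, so the regular income tax governs.

57,590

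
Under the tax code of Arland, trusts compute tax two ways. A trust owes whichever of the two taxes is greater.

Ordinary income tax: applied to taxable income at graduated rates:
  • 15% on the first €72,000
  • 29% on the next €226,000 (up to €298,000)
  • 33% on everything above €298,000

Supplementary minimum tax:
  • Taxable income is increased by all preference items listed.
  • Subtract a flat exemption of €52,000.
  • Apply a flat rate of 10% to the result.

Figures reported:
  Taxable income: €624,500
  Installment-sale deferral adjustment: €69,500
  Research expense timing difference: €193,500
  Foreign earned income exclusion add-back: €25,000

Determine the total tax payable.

€184,085

Ordinary income tax:
  €72,000 × 15% = €10,800
  €226,000 × 29% = €65,540
  €326,500 × 33% = €107,745
  → €184,085

Supplementary minimum tax:
  Adjusted income: €624,500 + €69,500 + €193,500 + €25,000 = €912,500
  Less exemption €52,000 → base €860,500
  €860,500 × 10% = €86,050

€184,085 > €86,050, so the ordinary income tax governs.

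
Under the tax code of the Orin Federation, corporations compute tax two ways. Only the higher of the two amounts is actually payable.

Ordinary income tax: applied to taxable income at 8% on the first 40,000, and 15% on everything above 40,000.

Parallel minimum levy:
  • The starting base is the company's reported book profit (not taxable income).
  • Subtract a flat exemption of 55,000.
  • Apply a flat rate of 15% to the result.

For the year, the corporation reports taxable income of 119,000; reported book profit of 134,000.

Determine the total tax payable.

15,050

Parallel minimum levy:
  Base (reported book profit): 134,000
  Less exemption 55,000 → base 79,000
  79,000 × 15% = 11,850

Ordinary income tax:
  40,000 × 8% = 3,200
  79,000 × 15% = 11,850
  → 15,050

15,050 > 11,850, so the ordinary income tax governs.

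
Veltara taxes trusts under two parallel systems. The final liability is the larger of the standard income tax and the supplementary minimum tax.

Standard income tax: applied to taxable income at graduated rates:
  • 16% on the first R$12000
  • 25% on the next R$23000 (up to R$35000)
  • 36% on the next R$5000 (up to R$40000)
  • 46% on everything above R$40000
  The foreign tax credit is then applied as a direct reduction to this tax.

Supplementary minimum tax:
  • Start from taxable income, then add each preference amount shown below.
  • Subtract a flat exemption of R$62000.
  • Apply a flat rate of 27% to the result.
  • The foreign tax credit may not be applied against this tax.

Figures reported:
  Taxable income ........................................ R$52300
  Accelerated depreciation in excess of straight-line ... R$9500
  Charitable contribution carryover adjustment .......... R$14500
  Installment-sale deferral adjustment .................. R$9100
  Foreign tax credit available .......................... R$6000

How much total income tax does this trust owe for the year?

R$9128

Standard income tax:
  R$12000 × 16% = R$1920
  R$23000 × 25% = R$5750
  R$5000 × 36% = R$1800
  R$12300 × 46% = R$5658
  → R$15128
  Less foreign tax credit R$6000 → R$9128

Supplementary minimum tax:
  Adjusted income: R$52300 + R$9500 + R$14500 + R$9100 = R$85400
  Less exemption R$62000 → base R$23400
  R$23400 × 27% = R$6318

R$9128 > R$6318, so the standard income tax governs.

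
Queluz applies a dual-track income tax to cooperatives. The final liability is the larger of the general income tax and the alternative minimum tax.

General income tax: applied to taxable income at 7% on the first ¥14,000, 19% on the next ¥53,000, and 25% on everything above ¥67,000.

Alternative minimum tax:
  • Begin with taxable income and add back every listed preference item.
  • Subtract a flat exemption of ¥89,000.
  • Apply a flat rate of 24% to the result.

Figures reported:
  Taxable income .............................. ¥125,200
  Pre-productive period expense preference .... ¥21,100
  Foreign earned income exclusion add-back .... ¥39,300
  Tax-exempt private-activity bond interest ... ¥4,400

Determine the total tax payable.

Alternative minimum tax:
  Adjusted income: ¥125,200 + ¥21,100 + ¥39,300 + ¥4,400 = ¥190,000
  Less exemption ¥89,000 → base ¥101,000
  ¥101,000 × 24% = ¥24,240

General income tax:
  ¥14,000 × 7% = ¥980
  ¥53,000 × 19% = ¥10,070
  ¥58,200 × 25% = ¥14,550
  → ¥25,600

¥25,600 > ¥24,240, so the general income tax governs.

¥25,600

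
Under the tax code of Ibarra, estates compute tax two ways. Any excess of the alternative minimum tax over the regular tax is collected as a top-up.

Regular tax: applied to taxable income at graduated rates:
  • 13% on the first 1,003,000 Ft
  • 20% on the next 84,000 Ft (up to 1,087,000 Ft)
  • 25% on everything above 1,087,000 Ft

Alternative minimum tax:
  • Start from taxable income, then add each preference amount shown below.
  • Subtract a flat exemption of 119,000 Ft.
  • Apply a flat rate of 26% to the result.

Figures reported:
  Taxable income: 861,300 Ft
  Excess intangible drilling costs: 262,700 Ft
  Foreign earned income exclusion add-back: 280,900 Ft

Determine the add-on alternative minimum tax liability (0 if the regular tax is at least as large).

222,365 Ft

Alternative minimum tax:
  Adjusted income: 861,300 Ft + 262,700 Ft + 280,900 Ft = 1,404,900 Ft
  Less exemption 119,000 Ft → base 1,285,900 Ft
  1,285,900 Ft × 26% = 334,334 Ft

Regular tax:
  861,300 Ft × 13% = 111,969 Ft

Excess of alternative minimum tax over regular tax: 334,334 Ft − 111,969 Ft = 222,365 Ft.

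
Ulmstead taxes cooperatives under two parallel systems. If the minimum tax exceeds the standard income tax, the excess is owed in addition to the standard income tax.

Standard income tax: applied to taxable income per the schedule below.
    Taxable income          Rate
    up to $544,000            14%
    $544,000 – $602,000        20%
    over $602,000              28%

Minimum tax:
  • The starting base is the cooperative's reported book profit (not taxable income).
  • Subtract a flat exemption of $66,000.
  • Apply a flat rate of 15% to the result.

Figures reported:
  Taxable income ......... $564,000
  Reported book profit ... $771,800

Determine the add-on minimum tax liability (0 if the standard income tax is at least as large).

Minimum tax:
  Base (reported book profit): $771,800
  Less exemption $66,000 → base $705,800
  $705,800 × 15% = $105,870

Standard income tax:
  $544,000 × 14% = $76,160
  $20,000 × 20% = $4,000
  → $80,160

Excess of minimum tax over standard income tax: $105,870 − $80,160 = $25,710.

$25,710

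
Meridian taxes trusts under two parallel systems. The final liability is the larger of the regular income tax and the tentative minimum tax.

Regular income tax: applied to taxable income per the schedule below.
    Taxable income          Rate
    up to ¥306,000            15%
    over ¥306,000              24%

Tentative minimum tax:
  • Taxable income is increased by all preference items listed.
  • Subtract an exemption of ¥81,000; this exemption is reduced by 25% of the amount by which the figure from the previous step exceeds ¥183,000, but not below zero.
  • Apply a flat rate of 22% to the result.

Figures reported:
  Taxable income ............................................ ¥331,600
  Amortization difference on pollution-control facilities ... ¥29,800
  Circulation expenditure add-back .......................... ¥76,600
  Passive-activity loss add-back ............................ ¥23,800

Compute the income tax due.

¥99,110

Regular income tax:
  ¥306,000 × 15% = ¥45,900
  ¥25,600 × 24% = ¥6,144
  → ¥52,044

Tentative minimum tax:
  Adjusted income: ¥331,600 + ¥29,800 + ¥76,600 + ¥23,800 = ¥461,800
  Exemption: ¥81,000 − 25% × (¥461,800 − ¥183,000) = ¥81,000 − ¥69,700 = ¥11,300
  Base: ¥461,800 − ¥11,300 = ¥450,500
  ¥450,500 × 22% = ¥99,110

¥99,110 > ¥52,044, so the tentative minimum tax is the binding amount.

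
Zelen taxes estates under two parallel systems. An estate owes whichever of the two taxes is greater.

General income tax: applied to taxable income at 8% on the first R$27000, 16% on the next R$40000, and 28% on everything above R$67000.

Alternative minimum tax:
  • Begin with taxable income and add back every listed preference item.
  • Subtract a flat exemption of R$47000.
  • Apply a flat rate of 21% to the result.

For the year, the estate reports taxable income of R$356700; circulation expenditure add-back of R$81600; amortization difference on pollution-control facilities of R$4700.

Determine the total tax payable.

General income tax:
  R$27000 × 8% = R$2160
  R$40000 × 16% = R$6400
  R$289700 × 28% = R$81116
  → R$89676

Alternative minimum tax:
  Adjusted income: R$356700 + R$81600 + R$4700 = R$443000
  Less exemption R$47000 → base R$396000
  R$396000 × 21% = R$83160

R$89676 > R$83160, so the general income tax governs.

R$89676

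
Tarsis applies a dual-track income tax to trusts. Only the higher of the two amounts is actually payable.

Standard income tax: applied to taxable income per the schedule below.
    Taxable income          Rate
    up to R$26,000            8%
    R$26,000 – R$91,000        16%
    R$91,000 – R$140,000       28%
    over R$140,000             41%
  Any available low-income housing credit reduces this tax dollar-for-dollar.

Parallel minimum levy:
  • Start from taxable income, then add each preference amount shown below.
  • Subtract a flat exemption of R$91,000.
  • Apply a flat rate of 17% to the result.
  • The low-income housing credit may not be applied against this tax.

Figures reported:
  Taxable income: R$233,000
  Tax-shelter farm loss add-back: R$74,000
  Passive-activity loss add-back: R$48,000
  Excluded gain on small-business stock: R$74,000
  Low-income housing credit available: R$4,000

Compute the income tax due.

Standard income tax:
  R$26,000 × 8% = R$2,080
  R$65,000 × 16% = R$10,400
  R$49,000 × 28% = R$13,720
  R$93,000 × 41% = R$38,130
  → R$64,330
  Less low-income housing credit R$4,000 → R$60,330

Parallel minimum levy:
  Adjusted income: R$233,000 + R$74,000 + R$48,000 + R$74,000 = R$429,000
  Less exemption R$91,000 → base R$338,000
  R$338,000 × 17% = R$57,460

R$60,330 > R$57,460, so the standard income tax governs.

R$60,330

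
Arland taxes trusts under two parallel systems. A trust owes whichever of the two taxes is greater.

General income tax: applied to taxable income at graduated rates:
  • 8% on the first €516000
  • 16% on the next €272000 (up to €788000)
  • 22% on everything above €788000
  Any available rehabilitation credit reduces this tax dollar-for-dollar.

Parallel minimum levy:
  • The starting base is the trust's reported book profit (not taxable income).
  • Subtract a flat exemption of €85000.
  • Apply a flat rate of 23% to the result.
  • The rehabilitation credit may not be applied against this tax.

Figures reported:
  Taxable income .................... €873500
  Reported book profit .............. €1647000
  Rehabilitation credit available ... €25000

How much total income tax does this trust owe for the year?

Parallel minimum levy:
  Base (reported book profit): €1647000
  Less exemption €85000 → base €1562000
  €1562000 × 23% = €359260

General income tax:
  €516000 × 8% = €41280
  €272000 × 16% = €43520
  €85500 × 22% = €18810
  → €103610
  Less rehabilitation credit €25000 → €78610

€359260 > €78610, so the parallel minimum levy is the binding amount.

€359260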